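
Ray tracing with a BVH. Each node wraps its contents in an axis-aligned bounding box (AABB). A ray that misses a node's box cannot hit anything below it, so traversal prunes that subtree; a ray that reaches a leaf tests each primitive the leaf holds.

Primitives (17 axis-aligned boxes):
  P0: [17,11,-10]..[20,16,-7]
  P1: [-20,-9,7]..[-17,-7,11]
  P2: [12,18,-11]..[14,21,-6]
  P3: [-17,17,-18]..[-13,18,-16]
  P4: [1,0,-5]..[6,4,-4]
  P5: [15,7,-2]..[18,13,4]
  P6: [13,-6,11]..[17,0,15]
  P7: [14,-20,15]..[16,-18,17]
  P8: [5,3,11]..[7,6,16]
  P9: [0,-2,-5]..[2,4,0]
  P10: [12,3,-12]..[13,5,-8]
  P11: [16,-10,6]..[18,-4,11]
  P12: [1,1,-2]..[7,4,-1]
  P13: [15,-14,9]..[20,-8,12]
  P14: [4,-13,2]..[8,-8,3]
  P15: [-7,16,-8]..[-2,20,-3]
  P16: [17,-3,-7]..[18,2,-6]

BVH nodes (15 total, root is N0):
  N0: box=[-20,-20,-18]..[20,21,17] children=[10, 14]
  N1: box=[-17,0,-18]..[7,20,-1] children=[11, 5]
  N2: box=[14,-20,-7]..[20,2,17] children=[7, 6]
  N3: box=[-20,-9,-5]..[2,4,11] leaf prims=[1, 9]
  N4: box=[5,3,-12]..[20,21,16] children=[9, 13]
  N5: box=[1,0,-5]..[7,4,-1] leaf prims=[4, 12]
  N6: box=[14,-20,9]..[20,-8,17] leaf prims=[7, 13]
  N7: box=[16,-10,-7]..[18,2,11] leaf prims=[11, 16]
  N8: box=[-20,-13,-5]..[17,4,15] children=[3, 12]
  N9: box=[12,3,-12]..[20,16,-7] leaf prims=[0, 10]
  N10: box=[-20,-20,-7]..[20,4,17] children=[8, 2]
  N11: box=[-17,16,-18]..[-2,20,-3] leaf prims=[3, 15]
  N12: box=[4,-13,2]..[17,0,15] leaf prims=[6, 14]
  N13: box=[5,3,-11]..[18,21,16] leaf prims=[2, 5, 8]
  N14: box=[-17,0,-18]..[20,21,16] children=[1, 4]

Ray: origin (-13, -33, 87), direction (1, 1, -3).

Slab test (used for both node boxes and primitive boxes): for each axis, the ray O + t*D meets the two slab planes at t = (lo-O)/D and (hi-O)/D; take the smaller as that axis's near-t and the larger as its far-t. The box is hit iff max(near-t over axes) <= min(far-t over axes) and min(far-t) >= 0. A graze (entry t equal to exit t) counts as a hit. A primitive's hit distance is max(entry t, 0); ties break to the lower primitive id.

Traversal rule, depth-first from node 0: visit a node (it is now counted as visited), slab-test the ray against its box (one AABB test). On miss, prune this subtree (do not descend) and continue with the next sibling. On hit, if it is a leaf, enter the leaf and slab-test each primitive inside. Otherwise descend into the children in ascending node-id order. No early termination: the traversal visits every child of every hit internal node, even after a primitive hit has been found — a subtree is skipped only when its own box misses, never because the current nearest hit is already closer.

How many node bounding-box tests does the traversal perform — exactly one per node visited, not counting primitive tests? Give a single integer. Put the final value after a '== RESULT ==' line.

Walk:
N0 x:[-7,33] y:[13,54] z:[70/3,35] -> hit [70/3,33], descend [10, 14]
  N10 x:[-7,33] y:[13,37] z:[70/3,94/3] -> hit [70/3,94/3], descend [2, 8]
    N2 x:[27,33] y:[13,35] z:[70/3,94/3] -> hit [27,94/3], descend [6, 7]
      N6 x:[27,33] y:[13,25] z:[70/3,26] -> miss, prune
      N7 x:[29,31] y:[23,35] z:[76/3,94/3] -> hit [29,31] leaf, test {P11(miss), P16@t=31}
    N8 x:[-7,30] y:[20,37] z:[24,92/3] -> hit [24,30], descend [3, 12]
      N3 x:[-7,15] y:[24,37] z:[76/3,92/3] -> miss, prune
      N12 x:[17,30] y:[20,33] z:[24,85/3] -> hit [24,85/3] leaf, test {P6(miss), P14(miss)}
  N14 x:[-4,33] y:[33,54] z:[71/3,35] -> hit [33,33], descend [1, 4]
    N1 x:[-4,20] y:[33,53] z:[88/3,35] -> miss, prune
    N4 x:[18,33] y:[36,54] z:[71/3,33] -> miss, prune

order=[0, 10, 2, 6, 7, 8, 3, 12, 14, 1, 4]  |boxes|=11  |leaves|=2  hit=P16

== RESULT ==
11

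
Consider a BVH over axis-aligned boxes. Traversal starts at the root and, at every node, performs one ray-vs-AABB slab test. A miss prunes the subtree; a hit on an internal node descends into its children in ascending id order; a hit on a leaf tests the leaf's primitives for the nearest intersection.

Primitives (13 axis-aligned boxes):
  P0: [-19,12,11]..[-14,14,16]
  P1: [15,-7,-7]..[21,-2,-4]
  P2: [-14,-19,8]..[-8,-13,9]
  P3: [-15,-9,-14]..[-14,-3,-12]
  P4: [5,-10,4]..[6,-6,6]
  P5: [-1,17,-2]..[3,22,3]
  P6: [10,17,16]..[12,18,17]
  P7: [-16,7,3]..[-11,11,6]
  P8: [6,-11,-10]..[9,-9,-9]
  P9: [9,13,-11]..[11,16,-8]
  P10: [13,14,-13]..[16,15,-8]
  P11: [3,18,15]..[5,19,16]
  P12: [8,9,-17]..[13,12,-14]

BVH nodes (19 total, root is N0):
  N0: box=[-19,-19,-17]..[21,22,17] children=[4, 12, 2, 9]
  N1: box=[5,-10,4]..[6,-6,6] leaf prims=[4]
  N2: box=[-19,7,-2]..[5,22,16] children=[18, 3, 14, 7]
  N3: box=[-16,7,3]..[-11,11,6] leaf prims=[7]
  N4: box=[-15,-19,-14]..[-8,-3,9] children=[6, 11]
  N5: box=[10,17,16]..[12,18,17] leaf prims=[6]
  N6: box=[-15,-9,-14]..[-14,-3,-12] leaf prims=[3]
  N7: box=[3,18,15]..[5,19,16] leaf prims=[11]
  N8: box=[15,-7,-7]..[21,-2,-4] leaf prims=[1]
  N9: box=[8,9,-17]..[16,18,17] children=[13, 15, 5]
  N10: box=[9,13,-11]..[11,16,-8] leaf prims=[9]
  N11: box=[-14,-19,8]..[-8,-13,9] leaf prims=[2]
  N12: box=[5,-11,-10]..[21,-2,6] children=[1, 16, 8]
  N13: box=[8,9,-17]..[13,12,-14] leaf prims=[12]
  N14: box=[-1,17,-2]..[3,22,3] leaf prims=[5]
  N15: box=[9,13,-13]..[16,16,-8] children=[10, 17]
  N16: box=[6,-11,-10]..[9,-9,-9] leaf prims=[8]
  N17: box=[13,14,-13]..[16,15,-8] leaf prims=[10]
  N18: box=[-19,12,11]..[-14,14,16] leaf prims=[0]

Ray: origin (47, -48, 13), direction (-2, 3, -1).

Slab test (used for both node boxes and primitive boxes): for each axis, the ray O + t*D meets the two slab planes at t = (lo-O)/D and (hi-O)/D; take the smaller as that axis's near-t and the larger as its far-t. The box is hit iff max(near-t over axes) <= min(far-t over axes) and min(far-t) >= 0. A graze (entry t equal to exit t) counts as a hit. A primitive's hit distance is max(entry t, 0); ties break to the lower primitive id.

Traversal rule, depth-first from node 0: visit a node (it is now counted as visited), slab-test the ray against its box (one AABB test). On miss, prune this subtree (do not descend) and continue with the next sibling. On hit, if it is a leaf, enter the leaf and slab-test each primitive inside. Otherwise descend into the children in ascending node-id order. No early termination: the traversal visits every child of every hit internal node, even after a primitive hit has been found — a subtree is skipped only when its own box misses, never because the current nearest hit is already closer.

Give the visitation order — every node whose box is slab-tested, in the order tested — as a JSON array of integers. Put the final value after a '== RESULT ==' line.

Trace the traversal:
N0 x:[13,33] y:[29/3,70/3] z:[-4,30] -> hit [13,70/3], descend [2, 4, 9, 12]
  N2 x:[21,33] y:[55/3,70/3] z:[-3,15] -> miss, prune
  N4 x:[55/2,31] y:[29/3,15] z:[4,27] -> miss, prune
  N9 x:[31/2,39/2] y:[19,22] z:[-4,30] -> hit [19,39/2], descend [5, 13, 15]
    N5 x:[35/2,37/2] y:[65/3,22] z:[-4,-3] -> miss, prune
    N13 x:[17,39/2] y:[19,20] z:[27,30] -> miss, prune
    N15 x:[31/2,19] y:[61/3,64/3] z:[21,26] -> miss, prune
  N12 x:[13,21] y:[37/3,46/3] z:[7,23] -> hit [13,46/3], descend [1, 8, 16]
    N1 x:[41/2,21] y:[38/3,14] z:[7,9] -> miss, prune
    N8 x:[13,16] y:[41/3,46/3] z:[17,20] -> miss, prune
    N16 x:[19,41/2] y:[37/3,13] z:[22,23] -> miss, prune

Visited [0, 2, 4, 9, 5, 13, 15, 12, 1, 8, 16]. Tests: 11 box, 0 leaf. Nearest: miss.

== RESULT ==
[0, 2, 4, 9, 5, 13, 15, 12, 1, 8, 16]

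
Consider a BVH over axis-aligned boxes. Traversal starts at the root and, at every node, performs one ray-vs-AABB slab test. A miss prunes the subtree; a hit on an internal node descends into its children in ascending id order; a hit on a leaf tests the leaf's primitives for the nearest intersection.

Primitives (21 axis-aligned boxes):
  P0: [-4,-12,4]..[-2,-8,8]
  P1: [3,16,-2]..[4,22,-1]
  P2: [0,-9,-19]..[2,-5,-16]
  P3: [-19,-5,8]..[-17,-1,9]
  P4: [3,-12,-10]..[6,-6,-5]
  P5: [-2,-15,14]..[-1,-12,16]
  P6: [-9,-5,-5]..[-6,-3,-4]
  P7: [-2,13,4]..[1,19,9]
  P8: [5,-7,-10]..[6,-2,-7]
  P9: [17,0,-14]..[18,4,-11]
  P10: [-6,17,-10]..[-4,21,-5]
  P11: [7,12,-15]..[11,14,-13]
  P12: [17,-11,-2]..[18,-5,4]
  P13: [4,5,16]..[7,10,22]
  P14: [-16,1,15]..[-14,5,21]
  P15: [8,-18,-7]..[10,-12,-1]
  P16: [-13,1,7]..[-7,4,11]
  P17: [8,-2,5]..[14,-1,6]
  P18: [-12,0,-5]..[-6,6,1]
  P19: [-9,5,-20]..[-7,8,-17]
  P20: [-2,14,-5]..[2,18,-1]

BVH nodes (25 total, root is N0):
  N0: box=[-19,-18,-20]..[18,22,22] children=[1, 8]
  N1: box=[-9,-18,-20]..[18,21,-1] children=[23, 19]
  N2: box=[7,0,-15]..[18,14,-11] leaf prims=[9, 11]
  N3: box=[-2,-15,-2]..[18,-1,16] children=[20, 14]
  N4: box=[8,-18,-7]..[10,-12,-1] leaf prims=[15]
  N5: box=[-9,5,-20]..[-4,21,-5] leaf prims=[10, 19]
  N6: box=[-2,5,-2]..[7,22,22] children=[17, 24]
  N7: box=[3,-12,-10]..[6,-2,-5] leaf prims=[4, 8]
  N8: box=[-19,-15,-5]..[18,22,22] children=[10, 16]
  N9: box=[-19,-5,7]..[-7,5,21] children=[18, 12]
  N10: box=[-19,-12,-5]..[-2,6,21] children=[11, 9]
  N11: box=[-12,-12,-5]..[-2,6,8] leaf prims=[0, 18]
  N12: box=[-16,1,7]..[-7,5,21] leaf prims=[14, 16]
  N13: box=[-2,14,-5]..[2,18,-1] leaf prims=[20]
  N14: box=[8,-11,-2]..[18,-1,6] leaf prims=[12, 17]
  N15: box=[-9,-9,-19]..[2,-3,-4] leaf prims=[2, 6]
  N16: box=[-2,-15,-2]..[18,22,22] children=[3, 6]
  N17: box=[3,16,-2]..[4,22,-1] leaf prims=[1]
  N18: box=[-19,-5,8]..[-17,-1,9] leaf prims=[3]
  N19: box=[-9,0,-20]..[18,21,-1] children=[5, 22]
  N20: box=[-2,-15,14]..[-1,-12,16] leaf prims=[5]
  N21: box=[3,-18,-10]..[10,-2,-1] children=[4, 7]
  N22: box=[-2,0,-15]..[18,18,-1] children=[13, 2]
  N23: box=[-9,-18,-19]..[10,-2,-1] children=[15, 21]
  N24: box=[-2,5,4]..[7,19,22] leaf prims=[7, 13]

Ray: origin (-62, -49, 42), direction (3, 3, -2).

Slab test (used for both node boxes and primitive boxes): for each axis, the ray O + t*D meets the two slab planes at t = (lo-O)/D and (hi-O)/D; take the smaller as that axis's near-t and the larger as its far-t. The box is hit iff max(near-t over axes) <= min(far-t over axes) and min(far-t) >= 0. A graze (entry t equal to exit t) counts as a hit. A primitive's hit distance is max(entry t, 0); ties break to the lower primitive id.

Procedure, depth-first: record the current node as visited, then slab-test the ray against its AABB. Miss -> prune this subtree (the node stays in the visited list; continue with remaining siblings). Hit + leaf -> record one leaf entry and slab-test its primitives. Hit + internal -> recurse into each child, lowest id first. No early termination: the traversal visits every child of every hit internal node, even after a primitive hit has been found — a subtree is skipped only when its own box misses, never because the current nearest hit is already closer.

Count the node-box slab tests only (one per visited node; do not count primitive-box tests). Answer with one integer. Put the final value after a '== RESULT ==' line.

Walk:
N0 x:[43/3,80/3] y:[31/3,71/3] z:[10,31] -> hit [43/3,71/3], descend [1, 8]
  N1 x:[53/3,80/3] y:[31/3,70/3] z:[43/2,31] -> hit [43/2,70/3], descend [19, 23]
    N19 x:[53/3,80/3] y:[49/3,70/3] z:[43/2,31] -> hit [43/2,70/3], descend [5, 22]
      N5 x:[53/3,58/3] y:[18,70/3] z:[47/2,31] -> miss, prune
      N22 x:[20,80/3] y:[49/3,67/3] z:[43/2,57/2] -> hit [43/2,67/3], descend [2, 13]
        N2 x:[23,80/3] y:[49/3,21] z:[53/2,57/2] -> miss, prune
        N13 x:[20,64/3] y:[21,67/3] z:[43/2,47/2] -> miss, prune
    N23 x:[53/3,24] y:[31/3,47/3] z:[43/2,61/2] -> miss, prune
  N8 x:[43/3,80/3] y:[34/3,71/3] z:[10,47/2] -> hit [43/3,47/2], descend [10, 16]
    N10 x:[43/3,20] y:[37/3,55/3] z:[21/2,47/2] -> hit [43/3,55/3], descend [9, 11]
      N9 x:[43/3,55/3] y:[44/3,18] z:[21/2,35/2] -> hit [44/3,35/2], descend [12, 18]
        N12 x:[46/3,55/3] y:[50/3,18] z:[21/2,35/2] -> hit [50/3,35/2] leaf, test {P14(miss), P16@t=50/3}
        N18 x:[43/3,15] y:[44/3,16] z:[33/2,17] -> miss, prune
      N11 x:[50/3,20] y:[37/3,55/3] z:[17,47/2] -> hit [17,55/3] leaf, test {P0(miss), P18(miss)}
    N16 x:[20,80/3] y:[34/3,71/3] z:[10,22] -> hit [20,22], descend [3, 6]
      N3 x:[20,80/3] y:[34/3,16] z:[13,22] -> miss, prune
      N6 x:[20,23] y:[18,71/3] z:[10,22] -> hit [20,22], descend [17, 24]
        N17 x:[65/3,22] y:[65/3,71/3] z:[43/2,22] -> hit [65/3,22] leaf, test {P1@t=65/3}
        N24 x:[20,23] y:[18,68/3] z:[10,19] -> miss, prune

Visited [0, 1, 19, 5, 22, 2, 13, 23, 8, 10, 9, 12, 18, 11, 16, 3, 6, 17, 24]. Tests: 19 box, 3 leaf. Nearest: P16.

== RESULT ==
19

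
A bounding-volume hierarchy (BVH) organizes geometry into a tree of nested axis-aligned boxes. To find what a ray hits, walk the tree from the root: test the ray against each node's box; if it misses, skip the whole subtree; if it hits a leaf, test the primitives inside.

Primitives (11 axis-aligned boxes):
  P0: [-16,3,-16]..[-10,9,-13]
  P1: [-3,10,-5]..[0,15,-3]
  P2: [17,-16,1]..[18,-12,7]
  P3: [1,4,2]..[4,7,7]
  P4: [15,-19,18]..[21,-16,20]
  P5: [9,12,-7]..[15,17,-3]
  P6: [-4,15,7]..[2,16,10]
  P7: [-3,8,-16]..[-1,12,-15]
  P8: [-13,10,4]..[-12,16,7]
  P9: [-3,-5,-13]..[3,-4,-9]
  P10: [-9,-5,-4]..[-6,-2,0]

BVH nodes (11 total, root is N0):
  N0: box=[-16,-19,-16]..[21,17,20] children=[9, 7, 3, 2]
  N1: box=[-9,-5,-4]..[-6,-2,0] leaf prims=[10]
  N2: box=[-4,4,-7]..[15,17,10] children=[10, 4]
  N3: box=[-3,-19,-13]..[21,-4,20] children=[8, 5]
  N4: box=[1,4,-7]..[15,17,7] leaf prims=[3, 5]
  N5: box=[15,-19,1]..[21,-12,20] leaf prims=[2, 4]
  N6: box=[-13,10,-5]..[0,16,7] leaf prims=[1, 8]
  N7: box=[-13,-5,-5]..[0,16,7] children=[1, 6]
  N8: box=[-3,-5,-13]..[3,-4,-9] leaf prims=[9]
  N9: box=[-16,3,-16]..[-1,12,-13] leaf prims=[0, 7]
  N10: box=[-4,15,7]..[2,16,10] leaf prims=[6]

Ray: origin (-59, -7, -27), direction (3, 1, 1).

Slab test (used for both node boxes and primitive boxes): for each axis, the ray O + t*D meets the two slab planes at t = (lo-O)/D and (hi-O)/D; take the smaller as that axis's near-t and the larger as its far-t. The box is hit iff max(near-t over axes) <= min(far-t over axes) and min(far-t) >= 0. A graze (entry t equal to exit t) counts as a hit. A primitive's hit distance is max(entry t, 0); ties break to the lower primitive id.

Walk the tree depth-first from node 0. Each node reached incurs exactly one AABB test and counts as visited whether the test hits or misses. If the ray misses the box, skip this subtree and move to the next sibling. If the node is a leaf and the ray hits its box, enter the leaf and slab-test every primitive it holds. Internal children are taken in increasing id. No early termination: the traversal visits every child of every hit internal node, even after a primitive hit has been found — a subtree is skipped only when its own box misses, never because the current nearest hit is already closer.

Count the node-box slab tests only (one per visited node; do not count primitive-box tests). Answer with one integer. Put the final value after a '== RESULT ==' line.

Trace the traversal:
N0 x:[43/3,80/3] y:[-12,24] z:[11,47] -> hit [43/3,24], descend [2, 3, 7, 9]
  N2 x:[55/3,74/3] y:[11,24] z:[20,37] -> hit [20,24], descend [4, 10]
    N4 x:[20,74/3] y:[11,24] z:[20,34] -> hit [20,24] leaf, test {P3(miss), P5@t=68/3}
    N10 x:[55/3,61/3] y:[22,23] z:[34,37] -> miss, prune
  N3 x:[56/3,80/3] y:[-12,3] z:[14,47] -> miss, prune
  N7 x:[46/3,59/3] y:[2,23] z:[22,34] -> miss, prune
  N9 x:[43/3,58/3] y:[10,19] z:[11,14] -> miss, prune

7 AABB tests over nodes [0, 2, 4, 10, 3, 7, 9]; 1 leaf entered; closest P5.

== RESULT ==
7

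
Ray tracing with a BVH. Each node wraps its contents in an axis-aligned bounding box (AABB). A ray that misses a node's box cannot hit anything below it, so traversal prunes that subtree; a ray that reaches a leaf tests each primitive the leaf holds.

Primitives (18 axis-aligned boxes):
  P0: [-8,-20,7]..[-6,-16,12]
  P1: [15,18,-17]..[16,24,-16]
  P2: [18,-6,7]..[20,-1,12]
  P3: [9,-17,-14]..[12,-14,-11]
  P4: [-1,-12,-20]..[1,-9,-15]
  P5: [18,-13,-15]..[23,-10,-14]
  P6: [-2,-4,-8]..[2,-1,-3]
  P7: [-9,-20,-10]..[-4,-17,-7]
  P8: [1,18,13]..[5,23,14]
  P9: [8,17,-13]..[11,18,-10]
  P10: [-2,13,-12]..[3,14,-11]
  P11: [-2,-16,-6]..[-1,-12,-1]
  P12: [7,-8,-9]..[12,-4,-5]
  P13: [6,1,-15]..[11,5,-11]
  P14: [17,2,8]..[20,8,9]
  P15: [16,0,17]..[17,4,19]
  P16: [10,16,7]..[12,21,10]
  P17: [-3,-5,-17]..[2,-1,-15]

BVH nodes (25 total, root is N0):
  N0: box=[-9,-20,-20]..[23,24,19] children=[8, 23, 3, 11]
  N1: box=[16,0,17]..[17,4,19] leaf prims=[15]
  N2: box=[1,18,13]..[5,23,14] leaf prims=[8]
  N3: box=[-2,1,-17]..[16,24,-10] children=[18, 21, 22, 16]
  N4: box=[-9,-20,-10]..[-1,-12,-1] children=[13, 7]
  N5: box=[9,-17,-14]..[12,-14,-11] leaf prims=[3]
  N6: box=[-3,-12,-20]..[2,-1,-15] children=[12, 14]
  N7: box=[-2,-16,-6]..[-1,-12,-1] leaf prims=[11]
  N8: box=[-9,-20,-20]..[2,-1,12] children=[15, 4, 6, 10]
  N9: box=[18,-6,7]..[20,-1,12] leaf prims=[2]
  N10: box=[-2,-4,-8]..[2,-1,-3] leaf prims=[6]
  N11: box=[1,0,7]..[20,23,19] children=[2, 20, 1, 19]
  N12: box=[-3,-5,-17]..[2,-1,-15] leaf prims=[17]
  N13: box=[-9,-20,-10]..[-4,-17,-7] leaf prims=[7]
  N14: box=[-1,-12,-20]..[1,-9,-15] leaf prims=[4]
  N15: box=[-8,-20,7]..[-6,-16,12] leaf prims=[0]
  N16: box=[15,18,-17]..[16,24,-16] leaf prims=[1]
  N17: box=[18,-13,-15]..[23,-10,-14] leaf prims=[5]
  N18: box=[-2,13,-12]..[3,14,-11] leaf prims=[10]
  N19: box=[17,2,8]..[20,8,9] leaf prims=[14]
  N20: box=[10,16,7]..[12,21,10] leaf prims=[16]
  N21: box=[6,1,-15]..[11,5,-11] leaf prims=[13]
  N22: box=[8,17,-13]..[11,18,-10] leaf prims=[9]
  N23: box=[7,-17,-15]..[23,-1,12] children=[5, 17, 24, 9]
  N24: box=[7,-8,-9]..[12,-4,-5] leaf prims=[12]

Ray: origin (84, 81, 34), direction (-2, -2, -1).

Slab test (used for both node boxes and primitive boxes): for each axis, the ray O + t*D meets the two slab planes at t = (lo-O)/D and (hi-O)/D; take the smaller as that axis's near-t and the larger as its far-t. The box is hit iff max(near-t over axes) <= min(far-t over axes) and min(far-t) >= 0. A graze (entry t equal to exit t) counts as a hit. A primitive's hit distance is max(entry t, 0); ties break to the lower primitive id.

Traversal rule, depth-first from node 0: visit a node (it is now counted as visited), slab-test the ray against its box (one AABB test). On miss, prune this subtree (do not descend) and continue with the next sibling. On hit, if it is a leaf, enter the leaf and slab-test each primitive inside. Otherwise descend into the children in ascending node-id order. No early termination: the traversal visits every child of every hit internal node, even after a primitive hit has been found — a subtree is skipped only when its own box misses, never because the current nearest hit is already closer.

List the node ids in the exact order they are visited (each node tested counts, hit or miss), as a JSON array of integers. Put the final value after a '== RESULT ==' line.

Traverse from the root:
N0 x:[61/2,93/2] y:[57/2,101/2] z:[15,54] -> hit [61/2,93/2], descend [3, 8, 11, 23]
  N3 x:[34,43] y:[57/2,40] z:[44,51] -> miss, prune
  N8 x:[41,93/2] y:[41,101/2] z:[22,54] -> hit [41,93/2], descend [4, 6, 10, 15]
    N4 x:[85/2,93/2] y:[93/2,101/2] z:[35,44] -> miss, prune
    N6 x:[41,87/2] y:[41,93/2] z:[49,54] -> miss, prune
    N10 x:[41,43] y:[41,85/2] z:[37,42] -> hit [41,42] leaf, test {P6@t=41}
    N15 x:[45,46] y:[97/2,101/2] z:[22,27] -> miss, prune
  N11 x:[32,83/2] y:[29,81/2] z:[15,27] -> miss, prune
  N23 x:[61/2,77/2] y:[41,49] z:[22,49] -> miss, prune

order=[0, 3, 8, 4, 6, 10, 15, 11, 23]  |boxes|=9  |leaves|=1  hit=P6

== RESULT ==
[0, 3, 8, 4, 6, 10, 15, 11, 23]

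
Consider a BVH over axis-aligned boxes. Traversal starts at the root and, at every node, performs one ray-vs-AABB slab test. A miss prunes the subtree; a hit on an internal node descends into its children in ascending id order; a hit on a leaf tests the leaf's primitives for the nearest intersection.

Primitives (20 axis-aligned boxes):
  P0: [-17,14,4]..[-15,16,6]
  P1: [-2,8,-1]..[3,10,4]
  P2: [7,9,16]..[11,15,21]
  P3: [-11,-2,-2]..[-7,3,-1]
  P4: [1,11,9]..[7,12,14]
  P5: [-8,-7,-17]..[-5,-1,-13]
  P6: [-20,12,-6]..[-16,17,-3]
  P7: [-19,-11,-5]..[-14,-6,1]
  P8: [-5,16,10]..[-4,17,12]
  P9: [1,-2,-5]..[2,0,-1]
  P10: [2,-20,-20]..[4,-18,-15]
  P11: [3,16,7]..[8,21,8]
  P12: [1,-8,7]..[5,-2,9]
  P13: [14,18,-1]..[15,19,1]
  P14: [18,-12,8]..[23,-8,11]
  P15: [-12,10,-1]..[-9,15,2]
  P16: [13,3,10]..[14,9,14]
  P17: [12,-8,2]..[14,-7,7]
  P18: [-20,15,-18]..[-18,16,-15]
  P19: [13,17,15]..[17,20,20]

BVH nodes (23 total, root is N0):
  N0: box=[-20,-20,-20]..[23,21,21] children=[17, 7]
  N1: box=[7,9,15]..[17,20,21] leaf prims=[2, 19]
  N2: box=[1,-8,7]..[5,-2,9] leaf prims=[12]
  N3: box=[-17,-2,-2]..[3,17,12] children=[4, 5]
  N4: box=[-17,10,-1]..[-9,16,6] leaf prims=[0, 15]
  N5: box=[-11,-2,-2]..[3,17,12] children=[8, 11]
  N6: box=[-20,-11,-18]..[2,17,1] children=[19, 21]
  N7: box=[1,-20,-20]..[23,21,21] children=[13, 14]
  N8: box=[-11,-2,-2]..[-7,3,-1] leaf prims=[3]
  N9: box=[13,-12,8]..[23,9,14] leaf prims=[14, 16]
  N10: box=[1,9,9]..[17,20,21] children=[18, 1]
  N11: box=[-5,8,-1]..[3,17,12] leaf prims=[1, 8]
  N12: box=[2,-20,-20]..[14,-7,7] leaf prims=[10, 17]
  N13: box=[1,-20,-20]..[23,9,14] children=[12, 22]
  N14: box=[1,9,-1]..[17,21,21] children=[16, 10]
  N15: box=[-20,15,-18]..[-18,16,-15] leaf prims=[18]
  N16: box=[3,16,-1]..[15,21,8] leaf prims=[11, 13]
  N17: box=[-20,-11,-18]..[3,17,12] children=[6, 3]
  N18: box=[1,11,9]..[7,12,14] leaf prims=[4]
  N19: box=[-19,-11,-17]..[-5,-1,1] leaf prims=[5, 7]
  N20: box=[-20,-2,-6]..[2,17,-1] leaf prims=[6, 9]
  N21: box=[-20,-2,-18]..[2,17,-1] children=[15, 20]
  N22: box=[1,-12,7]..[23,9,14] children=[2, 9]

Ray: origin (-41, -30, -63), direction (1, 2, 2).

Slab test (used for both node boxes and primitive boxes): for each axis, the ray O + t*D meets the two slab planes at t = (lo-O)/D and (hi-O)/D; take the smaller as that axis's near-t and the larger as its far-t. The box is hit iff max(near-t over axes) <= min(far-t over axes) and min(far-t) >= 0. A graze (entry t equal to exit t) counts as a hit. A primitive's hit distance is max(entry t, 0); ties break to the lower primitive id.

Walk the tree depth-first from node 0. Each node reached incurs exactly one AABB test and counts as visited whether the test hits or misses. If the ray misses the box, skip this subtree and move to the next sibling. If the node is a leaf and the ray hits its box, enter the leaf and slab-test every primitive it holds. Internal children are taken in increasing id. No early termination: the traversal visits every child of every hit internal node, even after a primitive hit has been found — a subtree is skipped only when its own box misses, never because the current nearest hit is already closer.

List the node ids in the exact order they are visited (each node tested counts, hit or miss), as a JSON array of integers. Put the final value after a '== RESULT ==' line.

Walk:
N0 x:[21,64] y:[5,51/2] z:[43/2,42] -> hit [43/2,51/2], descend [7, 17]
  N7 x:[42,64] y:[5,51/2] z:[43/2,42] -> miss, prune
  N17 x:[21,44] y:[19/2,47/2] z:[45/2,75/2] -> hit [45/2,47/2], descend [3, 6]
    N3 x:[24,44] y:[14,47/2] z:[61/2,75/2] -> miss, prune
    N6 x:[21,43] y:[19/2,47/2] z:[45/2,32] -> hit [45/2,47/2], descend [19, 21]
      N19 x:[22,36] y:[19/2,29/2] z:[23,32] -> miss, prune
      N21 x:[21,43] y:[14,47/2] z:[45/2,31] -> hit [45/2,47/2], descend [15, 20]
        N15 x:[21,23] y:[45/2,23] z:[45/2,24] -> hit [45/2,23] leaf, test {P18@t=45/2}
        N20 x:[21,43] y:[14,47/2] z:[57/2,31] -> miss, prune

9 AABB tests over nodes [0, 7, 17, 3, 6, 19, 21, 15, 20]; 1 leaf entered; closest P18.

== RESULT ==
[0, 7, 17, 3, 6, 19, 21, 15, 20]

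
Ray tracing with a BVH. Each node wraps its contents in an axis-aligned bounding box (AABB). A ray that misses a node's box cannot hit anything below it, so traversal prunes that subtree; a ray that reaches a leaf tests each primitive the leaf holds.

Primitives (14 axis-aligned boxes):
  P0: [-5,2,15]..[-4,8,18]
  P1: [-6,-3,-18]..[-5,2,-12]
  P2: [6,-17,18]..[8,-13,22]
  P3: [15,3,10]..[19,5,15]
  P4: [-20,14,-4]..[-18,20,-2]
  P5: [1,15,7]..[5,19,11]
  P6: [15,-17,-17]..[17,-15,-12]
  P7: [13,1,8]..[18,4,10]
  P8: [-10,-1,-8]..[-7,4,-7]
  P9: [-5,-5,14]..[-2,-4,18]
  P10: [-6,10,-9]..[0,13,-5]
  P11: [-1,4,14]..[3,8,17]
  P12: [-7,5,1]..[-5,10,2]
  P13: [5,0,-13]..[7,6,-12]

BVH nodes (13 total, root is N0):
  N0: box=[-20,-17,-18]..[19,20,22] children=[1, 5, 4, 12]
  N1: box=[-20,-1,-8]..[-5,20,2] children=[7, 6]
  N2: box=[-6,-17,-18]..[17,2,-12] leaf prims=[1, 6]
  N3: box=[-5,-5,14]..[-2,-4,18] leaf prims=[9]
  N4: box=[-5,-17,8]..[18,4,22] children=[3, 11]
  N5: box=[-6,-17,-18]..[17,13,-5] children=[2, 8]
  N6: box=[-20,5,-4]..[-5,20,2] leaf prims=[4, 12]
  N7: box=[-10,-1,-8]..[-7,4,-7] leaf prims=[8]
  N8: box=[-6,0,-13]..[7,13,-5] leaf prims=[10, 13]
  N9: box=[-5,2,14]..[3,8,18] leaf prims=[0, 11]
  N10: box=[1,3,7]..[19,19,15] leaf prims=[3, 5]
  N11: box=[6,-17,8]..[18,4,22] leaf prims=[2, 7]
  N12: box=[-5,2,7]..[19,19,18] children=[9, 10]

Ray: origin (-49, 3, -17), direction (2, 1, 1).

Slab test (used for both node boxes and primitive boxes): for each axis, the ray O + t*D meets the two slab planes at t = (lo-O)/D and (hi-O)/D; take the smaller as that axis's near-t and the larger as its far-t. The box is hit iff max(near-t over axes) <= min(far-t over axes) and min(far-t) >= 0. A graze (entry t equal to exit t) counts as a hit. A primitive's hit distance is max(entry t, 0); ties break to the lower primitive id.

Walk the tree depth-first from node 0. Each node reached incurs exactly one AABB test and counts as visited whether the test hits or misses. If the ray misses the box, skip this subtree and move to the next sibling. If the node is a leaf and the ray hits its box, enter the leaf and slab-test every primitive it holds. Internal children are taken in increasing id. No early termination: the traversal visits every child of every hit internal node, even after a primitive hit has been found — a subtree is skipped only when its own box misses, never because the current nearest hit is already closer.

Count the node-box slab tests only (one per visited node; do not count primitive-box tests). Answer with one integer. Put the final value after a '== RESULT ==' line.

Trace the traversal:
N0 x:[29/2,34] y:[-20,17] z:[-1,39] -> hit [29/2,17], descend [1, 4, 5, 12]
  N1 x:[29/2,22] y:[-4,17] z:[9,19] -> hit [29/2,17], descend [6, 7]
    N6 x:[29/2,22] y:[2,17] z:[13,19] -> hit [29/2,17] leaf, test {P4@t=29/2, P12(miss)}
    N7 x:[39/2,21] y:[-4,1] z:[9,10] -> miss, prune
  N4 x:[22,67/2] y:[-20,1] z:[25,39] -> miss, prune
  N5 x:[43/2,33] y:[-20,10] z:[-1,12] -> miss, prune
  N12 x:[22,34] y:[-1,16] z:[24,35] -> miss, prune

7 AABB tests over nodes [0, 1, 6, 7, 4, 5, 12]; 1 leaf entered; closest P4.

== RESULT ==
7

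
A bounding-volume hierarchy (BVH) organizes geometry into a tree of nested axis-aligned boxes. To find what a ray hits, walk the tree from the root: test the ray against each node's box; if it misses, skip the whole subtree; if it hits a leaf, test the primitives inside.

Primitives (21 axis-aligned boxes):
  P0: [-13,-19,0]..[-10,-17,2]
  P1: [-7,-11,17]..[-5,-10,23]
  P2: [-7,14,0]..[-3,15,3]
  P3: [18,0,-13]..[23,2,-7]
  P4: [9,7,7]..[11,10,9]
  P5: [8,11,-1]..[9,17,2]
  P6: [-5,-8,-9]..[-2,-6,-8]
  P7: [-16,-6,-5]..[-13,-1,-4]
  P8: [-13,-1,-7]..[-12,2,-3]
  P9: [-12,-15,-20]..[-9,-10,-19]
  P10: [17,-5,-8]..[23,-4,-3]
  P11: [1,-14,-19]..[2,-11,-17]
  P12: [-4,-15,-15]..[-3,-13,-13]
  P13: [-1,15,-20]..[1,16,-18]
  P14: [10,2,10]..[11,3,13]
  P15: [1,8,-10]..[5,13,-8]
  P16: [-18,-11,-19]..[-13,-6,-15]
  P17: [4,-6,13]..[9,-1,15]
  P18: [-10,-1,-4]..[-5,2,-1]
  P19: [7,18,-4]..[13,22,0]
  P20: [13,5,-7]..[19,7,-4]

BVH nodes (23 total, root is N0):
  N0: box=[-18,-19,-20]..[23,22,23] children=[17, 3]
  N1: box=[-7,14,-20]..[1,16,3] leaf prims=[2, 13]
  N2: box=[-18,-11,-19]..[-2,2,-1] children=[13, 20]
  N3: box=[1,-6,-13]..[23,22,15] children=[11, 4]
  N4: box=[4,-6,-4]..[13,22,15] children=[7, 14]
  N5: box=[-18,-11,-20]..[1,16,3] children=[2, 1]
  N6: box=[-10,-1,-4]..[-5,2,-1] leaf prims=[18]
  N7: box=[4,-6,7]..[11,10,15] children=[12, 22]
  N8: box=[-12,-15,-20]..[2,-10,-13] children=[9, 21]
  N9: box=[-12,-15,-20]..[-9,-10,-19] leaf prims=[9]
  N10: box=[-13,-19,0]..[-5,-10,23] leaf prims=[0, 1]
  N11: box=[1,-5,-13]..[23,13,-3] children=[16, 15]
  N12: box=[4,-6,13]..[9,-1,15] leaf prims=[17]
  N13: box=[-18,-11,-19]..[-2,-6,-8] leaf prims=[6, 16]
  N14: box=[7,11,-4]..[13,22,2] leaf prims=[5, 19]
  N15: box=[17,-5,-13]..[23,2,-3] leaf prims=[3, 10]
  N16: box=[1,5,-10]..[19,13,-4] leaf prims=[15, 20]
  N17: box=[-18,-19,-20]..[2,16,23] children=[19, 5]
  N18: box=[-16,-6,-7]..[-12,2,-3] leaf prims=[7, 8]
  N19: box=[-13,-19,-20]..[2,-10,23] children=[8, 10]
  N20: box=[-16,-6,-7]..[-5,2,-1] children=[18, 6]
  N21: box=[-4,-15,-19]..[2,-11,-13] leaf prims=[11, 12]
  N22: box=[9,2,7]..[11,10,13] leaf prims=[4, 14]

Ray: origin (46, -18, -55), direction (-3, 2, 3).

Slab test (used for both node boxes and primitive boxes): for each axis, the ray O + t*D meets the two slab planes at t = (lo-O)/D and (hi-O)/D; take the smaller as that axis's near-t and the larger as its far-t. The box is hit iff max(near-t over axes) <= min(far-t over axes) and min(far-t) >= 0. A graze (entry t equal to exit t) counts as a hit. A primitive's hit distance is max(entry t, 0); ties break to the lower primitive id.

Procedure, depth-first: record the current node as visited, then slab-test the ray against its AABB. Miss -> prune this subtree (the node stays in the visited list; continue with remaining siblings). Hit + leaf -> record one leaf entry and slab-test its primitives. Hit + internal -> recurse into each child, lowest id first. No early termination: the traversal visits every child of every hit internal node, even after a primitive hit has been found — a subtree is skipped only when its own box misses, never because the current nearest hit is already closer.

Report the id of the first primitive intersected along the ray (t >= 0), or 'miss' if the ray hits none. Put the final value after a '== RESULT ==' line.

Walk:
N0 x:[23/3,64/3] y:[-1/2,20] z:[35/3,26] -> hit [35/3,20], descend [3, 17]
  N3 x:[23/3,15] y:[6,20] z:[14,70/3] -> hit [14,15], descend [4, 11]
    N4 x:[11,14] y:[6,20] z:[17,70/3] -> miss, prune
    N11 x:[23/3,15] y:[13/2,31/2] z:[14,52/3] -> hit [14,15], descend [15, 16]
      N15 x:[23/3,29/3] y:[13/2,10] z:[14,52/3] -> miss, prune
      N16 x:[9,15] y:[23/2,31/2] z:[15,17] -> hit [15,15] leaf, test {P15@t=15, P20(miss)}
  N17 x:[44/3,64/3] y:[-1/2,17] z:[35/3,26] -> hit [44/3,17], descend [5, 19]
    N5 x:[15,64/3] y:[7/2,17] z:[35/3,58/3] -> hit [15,17], descend [1, 2]
      N1 x:[15,53/3] y:[16,17] z:[35/3,58/3] -> hit [16,17] leaf, test {P2(miss), P13(miss)}
      N2 x:[16,64/3] y:[7/2,10] z:[12,18] -> miss, prune
    N19 x:[44/3,59/3] y:[-1/2,4] z:[35/3,26] -> miss, prune

Summary -> nodes [0, 3, 4, 11, 15, 16, 17, 5, 1, 2, 19]; box-tests=11; leaf-entries=2; first=P15

== RESULT ==
15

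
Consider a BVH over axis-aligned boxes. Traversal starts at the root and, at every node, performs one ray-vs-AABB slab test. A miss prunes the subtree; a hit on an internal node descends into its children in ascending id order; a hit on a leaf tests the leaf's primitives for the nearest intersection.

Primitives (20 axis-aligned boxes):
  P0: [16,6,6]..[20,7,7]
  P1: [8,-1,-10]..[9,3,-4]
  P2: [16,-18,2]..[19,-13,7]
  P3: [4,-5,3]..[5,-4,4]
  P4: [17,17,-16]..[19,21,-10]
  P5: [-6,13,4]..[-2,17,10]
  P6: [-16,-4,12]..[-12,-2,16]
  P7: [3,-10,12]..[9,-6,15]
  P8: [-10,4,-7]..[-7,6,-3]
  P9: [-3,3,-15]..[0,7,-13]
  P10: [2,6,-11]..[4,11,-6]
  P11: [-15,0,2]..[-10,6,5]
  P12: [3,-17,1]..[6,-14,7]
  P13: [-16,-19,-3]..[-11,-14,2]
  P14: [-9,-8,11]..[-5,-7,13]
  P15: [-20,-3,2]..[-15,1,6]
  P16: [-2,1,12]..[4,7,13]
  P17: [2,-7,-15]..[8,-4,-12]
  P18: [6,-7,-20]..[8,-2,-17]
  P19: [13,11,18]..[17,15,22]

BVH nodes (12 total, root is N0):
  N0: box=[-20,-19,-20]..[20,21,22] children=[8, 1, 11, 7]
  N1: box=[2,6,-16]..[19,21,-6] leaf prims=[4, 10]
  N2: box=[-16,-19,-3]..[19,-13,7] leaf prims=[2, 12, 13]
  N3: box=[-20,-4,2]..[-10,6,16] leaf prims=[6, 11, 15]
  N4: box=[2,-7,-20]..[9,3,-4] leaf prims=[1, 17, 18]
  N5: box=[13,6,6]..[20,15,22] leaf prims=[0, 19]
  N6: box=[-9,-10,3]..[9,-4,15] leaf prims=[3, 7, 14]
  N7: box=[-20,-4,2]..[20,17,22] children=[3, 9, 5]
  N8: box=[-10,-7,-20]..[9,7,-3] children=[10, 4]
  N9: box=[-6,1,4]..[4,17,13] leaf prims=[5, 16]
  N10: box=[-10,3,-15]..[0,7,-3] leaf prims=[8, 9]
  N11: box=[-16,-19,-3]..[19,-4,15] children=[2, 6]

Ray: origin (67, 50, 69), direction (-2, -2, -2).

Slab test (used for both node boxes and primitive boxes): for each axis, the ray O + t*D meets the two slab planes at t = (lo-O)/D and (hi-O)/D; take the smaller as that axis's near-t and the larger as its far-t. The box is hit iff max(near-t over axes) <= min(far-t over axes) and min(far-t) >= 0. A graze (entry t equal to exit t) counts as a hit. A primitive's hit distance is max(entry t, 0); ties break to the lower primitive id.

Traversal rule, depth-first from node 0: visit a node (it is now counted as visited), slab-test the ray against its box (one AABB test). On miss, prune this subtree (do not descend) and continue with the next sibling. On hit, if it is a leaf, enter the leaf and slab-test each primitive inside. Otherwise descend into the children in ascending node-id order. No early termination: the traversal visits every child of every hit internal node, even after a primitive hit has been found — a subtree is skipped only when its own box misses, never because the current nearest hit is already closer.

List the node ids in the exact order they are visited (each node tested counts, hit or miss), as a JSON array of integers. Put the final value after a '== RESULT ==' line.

Walk:
N0 x:[47/2,87/2] y:[29/2,69/2] z:[47/2,89/2] -> hit [47/2,69/2], descend [1, 7, 8, 11]
  N1 x:[24,65/2] y:[29/2,22] z:[75/2,85/2] -> miss, prune
  N7 x:[47/2,87/2] y:[33/2,27] z:[47/2,67/2] -> hit [47/2,27], descend [3, 5, 9]
    N3 x:[77/2,87/2] y:[22,27] z:[53/2,67/2] -> miss, prune
    N5 x:[47/2,27] y:[35/2,22] z:[47/2,63/2] -> miss, prune
    N9 x:[63/2,73/2] y:[33/2,49/2] z:[28,65/2] -> miss, prune
  N8 x:[29,77/2] y:[43/2,57/2] z:[36,89/2] -> miss, prune
  N11 x:[24,83/2] y:[27,69/2] z:[27,36] -> hit [27,69/2], descend [2, 6]
    N2 x:[24,83/2] y:[63/2,69/2] z:[31,36] -> hit [63/2,69/2] leaf, test {P2(miss), P12@t=32, P13(miss)}
    N6 x:[29,38] y:[27,30] z:[27,33] -> hit [29,30] leaf, test {P3(miss), P7(miss), P14(miss)}

Summary -> nodes [0, 1, 7, 3, 5, 9, 8, 11, 2, 6]; box-tests=10; leaf-entries=2; first=P12

== RESULT ==
[0, 1, 7, 3, 5, 9, 8, 11, 2, 6]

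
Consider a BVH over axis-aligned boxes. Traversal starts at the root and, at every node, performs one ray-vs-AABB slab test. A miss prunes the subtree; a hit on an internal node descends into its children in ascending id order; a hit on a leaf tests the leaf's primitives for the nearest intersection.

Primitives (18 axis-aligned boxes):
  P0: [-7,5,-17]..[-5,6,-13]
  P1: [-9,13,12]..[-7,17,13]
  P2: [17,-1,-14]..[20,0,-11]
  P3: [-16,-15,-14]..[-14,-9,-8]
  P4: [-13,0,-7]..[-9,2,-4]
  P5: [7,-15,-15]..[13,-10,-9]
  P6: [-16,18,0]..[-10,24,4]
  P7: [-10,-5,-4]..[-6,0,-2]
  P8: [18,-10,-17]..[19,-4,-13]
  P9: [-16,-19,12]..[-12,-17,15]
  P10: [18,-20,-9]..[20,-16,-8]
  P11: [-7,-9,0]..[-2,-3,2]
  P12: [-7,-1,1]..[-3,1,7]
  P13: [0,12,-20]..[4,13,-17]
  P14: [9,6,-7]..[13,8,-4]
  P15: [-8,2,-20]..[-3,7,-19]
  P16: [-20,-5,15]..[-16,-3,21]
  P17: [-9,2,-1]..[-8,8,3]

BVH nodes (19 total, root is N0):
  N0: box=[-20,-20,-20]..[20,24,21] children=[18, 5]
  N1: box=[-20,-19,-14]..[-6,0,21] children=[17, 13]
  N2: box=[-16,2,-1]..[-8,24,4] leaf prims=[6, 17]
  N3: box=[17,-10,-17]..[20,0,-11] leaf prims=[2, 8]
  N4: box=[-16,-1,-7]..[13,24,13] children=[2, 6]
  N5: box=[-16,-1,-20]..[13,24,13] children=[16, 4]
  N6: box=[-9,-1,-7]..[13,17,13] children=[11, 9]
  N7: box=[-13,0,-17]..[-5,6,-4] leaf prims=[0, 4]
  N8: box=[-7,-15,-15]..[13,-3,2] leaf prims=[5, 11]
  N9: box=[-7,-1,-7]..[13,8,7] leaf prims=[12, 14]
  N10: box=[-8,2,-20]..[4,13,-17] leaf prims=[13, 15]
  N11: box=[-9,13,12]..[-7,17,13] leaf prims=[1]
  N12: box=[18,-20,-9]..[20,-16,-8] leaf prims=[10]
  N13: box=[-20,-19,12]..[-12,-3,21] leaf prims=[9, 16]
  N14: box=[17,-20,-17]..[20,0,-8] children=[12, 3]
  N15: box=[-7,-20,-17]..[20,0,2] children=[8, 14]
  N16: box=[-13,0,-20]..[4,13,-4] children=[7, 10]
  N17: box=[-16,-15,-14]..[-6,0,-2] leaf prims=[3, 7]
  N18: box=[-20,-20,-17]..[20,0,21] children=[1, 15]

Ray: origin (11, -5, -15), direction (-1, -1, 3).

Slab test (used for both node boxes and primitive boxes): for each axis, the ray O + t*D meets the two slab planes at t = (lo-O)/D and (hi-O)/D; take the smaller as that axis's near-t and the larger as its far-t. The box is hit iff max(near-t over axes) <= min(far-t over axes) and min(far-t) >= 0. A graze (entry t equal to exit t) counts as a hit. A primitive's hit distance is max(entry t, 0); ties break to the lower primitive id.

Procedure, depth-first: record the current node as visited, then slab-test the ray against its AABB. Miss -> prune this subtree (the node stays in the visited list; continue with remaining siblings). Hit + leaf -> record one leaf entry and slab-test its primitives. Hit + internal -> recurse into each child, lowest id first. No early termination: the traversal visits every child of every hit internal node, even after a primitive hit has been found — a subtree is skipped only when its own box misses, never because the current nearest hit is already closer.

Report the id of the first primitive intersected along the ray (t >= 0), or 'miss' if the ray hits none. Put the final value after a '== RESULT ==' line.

Trace the traversal:
N0 x:[-9,31] y:[-29,15] z:[-5/3,12] -> hit [-5/3,12], descend [5, 18]
  N5 x:[-2,27] y:[-29,-4] z:[-5/3,28/3] -> miss, prune
  N18 x:[-9,31] y:[-5,15] z:[-2/3,12] -> hit [-2/3,12], descend [1, 15]
    N1 x:[17,31] y:[-5,14] z:[1/3,12] -> miss, prune
    N15 x:[-9,18] y:[-5,15] z:[-2/3,17/3] -> hit [-2/3,17/3], descend [8, 14]
      N8 x:[-2,18] y:[-2,10] z:[0,17/3] -> hit [0,17/3] leaf, test {P5(miss), P11(miss)}
      N14 x:[-9,-6] y:[-5,15] z:[-2/3,7/3] -> miss, prune

Visited [0, 5, 18, 1, 15, 8, 14]. Tests: 7 box, 1 leaf. Nearest: miss.

== RESULT ==
miss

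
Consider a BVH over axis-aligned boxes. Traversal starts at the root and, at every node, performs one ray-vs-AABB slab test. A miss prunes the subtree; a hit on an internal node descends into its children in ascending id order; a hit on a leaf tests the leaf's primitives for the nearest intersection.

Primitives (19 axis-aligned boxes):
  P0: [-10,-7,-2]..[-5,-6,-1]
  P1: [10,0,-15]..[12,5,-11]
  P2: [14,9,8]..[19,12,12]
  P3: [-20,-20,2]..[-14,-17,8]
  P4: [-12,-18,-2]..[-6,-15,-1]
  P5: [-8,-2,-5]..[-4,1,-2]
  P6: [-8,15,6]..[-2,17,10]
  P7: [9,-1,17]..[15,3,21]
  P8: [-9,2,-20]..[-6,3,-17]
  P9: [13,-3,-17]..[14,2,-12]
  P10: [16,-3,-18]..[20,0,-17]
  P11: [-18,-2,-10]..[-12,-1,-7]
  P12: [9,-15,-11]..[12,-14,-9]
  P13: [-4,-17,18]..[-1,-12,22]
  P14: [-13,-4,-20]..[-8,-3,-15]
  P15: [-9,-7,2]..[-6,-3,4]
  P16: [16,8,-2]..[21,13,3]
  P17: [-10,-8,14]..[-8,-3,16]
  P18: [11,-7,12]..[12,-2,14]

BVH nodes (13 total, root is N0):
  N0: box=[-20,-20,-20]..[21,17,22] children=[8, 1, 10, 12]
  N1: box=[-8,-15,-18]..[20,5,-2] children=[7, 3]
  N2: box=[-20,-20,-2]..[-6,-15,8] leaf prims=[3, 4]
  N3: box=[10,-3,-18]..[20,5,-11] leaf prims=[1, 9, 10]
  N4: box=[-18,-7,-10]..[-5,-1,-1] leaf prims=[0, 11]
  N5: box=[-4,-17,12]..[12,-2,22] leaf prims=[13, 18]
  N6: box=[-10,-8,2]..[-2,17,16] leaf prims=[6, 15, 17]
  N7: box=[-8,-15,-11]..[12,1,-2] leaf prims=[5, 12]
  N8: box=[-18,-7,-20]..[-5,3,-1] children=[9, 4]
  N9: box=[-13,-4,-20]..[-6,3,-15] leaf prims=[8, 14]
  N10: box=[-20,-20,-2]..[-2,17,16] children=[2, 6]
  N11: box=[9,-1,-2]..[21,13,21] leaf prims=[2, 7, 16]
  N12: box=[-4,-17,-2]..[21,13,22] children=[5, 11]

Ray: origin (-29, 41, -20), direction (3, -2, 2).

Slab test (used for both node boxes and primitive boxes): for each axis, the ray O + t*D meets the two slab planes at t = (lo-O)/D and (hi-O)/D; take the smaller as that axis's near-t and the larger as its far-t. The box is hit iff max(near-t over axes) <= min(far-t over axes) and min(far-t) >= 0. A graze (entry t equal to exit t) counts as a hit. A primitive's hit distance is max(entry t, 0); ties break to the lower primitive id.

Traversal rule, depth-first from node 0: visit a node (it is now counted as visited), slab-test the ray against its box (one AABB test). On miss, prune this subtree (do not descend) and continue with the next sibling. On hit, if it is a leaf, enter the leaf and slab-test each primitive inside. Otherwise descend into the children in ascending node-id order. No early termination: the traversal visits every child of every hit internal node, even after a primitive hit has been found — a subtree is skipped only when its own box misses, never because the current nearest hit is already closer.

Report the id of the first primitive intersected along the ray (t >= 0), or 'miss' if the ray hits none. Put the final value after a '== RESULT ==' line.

Walk:
N0 x:[3,50/3] y:[12,61/2] z:[0,21] -> hit [12,50/3], descend [1, 8, 10, 12]
  N1 x:[7,49/3] y:[18,28] z:[1,9] -> miss, prune
  N8 x:[11/3,8] y:[19,24] z:[0,19/2] -> miss, prune
  N10 x:[3,9] y:[12,61/2] z:[9,18] -> miss, prune
  N12 x:[25/3,50/3] y:[14,29] z:[9,21] -> hit [14,50/3], descend [5, 11]
    N5 x:[25/3,41/3] y:[43/2,29] z:[16,21] -> miss, prune
    N11 x:[38/3,50/3] y:[14,21] z:[9,41/2] -> hit [14,50/3] leaf, test {P2@t=29/2, P7(miss), P16(miss)}

Visited [0, 1, 8, 10, 12, 5, 11]. Tests: 7 box, 1 leaf. Nearest: P2.

== RESULT ==
2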